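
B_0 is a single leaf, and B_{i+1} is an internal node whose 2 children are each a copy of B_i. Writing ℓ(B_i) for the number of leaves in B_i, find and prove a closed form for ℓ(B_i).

Claim: ℓ(B_i) = 2^i.

Base case: ℓ(B_0) = 1, and 2^0 = 1.
Assume ℓ(B_k) = 2^k.
Then ℓ(B_{k+1}) = 2·ℓ(B_k) = 2·2^k = 2^{k+1}.
By induction, ℓ(B_i) = 2^i for all i ≥ 0.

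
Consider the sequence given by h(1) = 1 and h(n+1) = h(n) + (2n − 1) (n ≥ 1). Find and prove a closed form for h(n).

Claim: h(n) = n^2 − 2n + 2.

Base case: h(1) = 1, and 1^2 − 2·1 + 2 = 1.
Assume h(m) = m^2 − 2m + 2.
Then h(m+1) = h(m) + (2m − 1) = (m^2 − 2m + 2) + (2m − 1) = m^2 + 1,
and (m+1)^2 − 2·(m+1) + 2 = m^2 + 1.
Hence h(n) = n^2 − 2n + 2 for every n ≥ 1, by induction.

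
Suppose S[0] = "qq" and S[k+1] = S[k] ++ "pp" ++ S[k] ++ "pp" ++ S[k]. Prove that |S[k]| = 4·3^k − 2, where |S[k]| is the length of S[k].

Base case: |S[0]| = 2, and 4·3^0 − 2 = 2.
Assume |S[m]| = 4·3^m − 2.
Then |S[m+1]| = 3|S[m]| + 4 = 3(4·3^m − 2) + 4 = 4·3^{m+1} − 6 + 4 = 4·3^{m+1} − 2.
By induction, |S[k]| = 4·3^k − 2 for all k ≥ 0.

|S[k]| = 4·3^k − 2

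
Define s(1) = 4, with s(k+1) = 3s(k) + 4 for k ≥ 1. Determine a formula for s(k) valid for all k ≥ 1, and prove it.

Claim: s(k) = 2·3^k − 2.

Base case: s(1) = 4, and 2·3^1 − 2 = 6 − 2 = 4.
Assume s(r) = 2·3^r − 2 for some r ≥ 1.
Then s(r+1) = 3s(r) + 4 = 3·(2·3^r − 2) + 4 = 6·3^r − 6 + 4 = 2·3^{r+1} − 2.
This completes the inductive step, so s(k) = 2·3^k − 2 for all k ≥ 1.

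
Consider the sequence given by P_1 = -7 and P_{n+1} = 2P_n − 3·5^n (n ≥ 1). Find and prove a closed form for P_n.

Claim: P_n = -2^n − 5^n.

Base case: P_1 = -7, and -2^1 − 5^1 = -2 − 5 = -7.
Assume P_k = -2^k − 5^k for some k ≥ 1.
Then P_{k+1} = 2P_k − 3·5^k = 2·(-2^k − 5^k) − 3·5^k = -2^{k+1} − 2·5^k − 3·5^k = -2^{k+1} − 5·5^k = -2^{k+1} − 5^{k+1}.
So the formula holds for k+1, and by induction P_n = -2^n − 5^n for all n ≥ 1.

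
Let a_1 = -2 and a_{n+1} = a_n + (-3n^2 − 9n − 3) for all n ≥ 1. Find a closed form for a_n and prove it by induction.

Claim: a_n = -n^3 − 3n^2 + n + 1.

Base case: a_1 = -2, and -1^3 − 3·1^2 + 1 + 1 = -2.
Assume a_m = -m^3 − 3m^2 + m + 1.
Then a_{m+1} = a_m + (-3m^2 − 9m − 3) = (-m^3 − 3m^2 + m + 1) + (-3m^2 − 9m − 3) = -m^3 − 6m^2 − 8m − 2,
and -(m+1)^3 − 3·(m+1)^2 + (m+1) + 1 = -m^3 − 6m^2 − 8m − 2.
This completes the inductive step, so a_n = -n^3 − 3n^2 + n + 1 for all n ≥ 1.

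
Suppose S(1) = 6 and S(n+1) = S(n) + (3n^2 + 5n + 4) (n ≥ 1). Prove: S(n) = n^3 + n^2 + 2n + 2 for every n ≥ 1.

Base case: S(1) = 6, and 1^3 + 1^2 + 2·1 + 2 = 6.
Assume S(m) = m^3 + m^2 + 2m + 2.
Then S(m+1) = S(m) + (3m^2 + 5m + 4) = (m^3 + m^2 + 2m + 2) + (3m^2 + 5m + 4) = m^3 + 4m^2 + 7m + 6,
and (m+1)^3 + (m+1)^2 + 2·(m+1) + 2 = m^3 + 4m^2 + 7m + 6.
By induction, S(n) = n^3 + n^2 + 2n + 2 for all n ≥ 1.

S(n) = n^3 + n^2 + 2n + 2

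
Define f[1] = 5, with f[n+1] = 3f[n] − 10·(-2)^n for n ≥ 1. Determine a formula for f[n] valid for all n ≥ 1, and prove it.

Claim: f[n] = 3·3^n + 2·(-2)^n.

Base case: f[1] = 5, and 3·3^1 + 2·(-2)^1 = 9 − 4 = 5.
Assume f[k] = 3·3^k + 2·(-2)^k for some k ≥ 1.
Then f[k+1] = 3f[k] − 10·(-2)^k = 3·(3·3^k + 2·(-2)^k) − 10·(-2)^k = 3·3^{k+1} + 6·(-2)^k − 10·(-2)^k = 3·3^{k+1} − 4·(-2)^k = 3·3^{k+1} + 2·(-2)^{k+1}.
So the formula holds for k+1, and by induction f[n] = 3·3^n + 2·(-2)^n for all n ≥ 1.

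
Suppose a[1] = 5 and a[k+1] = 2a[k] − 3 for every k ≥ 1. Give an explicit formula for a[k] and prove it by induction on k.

Claim: a[k] = 2^k + 3.

Base case: a[1] = 5, and 2^1 + 3 = 2 + 3 = 5.
Assume a[j] = 2^j + 3 for some j ≥ 1.
Then a[j+1] = 2a[j] − 3 = 2·(2^j + 3) − 3 = 2^{j+1} + 6 − 3 = 2^{j+1} + 3.
This completes the inductive step, so a[k] = 2^k + 3 for all k ≥ 1.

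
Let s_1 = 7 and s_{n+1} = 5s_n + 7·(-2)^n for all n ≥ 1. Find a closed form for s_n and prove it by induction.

Claim: s_n = 5^n − (-2)^n.

Base case: s_1 = 7, and 5^1 − (-2)^1 = 5 + 2 = 7.
Assume s_m = 5^m − (-2)^m for some m ≥ 1.
Then s_{m+1} = 5s_m + 7·(-2)^m = 5·(5^m − (-2)^m) + 7·(-2)^m = 5^{m+1} − 5·(-2)^m + 7·(-2)^m = 5^{m+1} + 2·(-2)^m = 5^{m+1} − (-2)^{m+1}.
This completes the inductive step, so s_n = 5^n − (-2)^n for all n ≥ 1.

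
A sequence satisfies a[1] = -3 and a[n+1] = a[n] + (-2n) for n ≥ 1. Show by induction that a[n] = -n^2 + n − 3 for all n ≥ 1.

Base case: a[1] = -3, and -1^2 + 1 − 3 = -3.
Assume a[m] = -m^2 + m − 3.
Then a[m+1] = a[m] + (-2m) = (-m^2 + m − 3) + (-2m) = -m^2 − m − 3,
and -(m+1)^2 + (m+1) − 3 = -m^2 − m − 3.
This completes the inductive step, so a[n] = -n^2 + n − 3 for all n ≥ 1.

a[n] = -n^2 + n − 3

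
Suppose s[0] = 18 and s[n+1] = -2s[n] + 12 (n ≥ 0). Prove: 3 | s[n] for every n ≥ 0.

Base case: s[0] = 18 = 3·6, so 3 | s[0].
Assume 3 | s[r], so s[r] = 3t for some integer t.
Then s[r+1] = -2s[r] + 12 = -2·(3t) + 12 = 3(-2t + 4), so 3 | s[r+1].
So the property holds for r+1, and by induction 3 | s[n] for all n ≥ 0.

3 | s[n]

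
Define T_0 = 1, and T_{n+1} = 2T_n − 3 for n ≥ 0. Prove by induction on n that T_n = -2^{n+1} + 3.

Base case: T_0 = 1, and -2^{0+1} + 3 = -2 + 3 = 1.
Assume T_j = -2^{j+1} + 3 for some j ≥ 0.
Then T_{j+1} = 2T_j − 3 = 2·(-2^{j+1} + 3) − 3 = -2^{j+2} + 6 − 3 = -2^{j+2} + 3.
So the formula holds for j+1, and by induction T_n = -2^{n+1} + 3 for all n ≥ 0.

T_n = -2^{n+1} + 3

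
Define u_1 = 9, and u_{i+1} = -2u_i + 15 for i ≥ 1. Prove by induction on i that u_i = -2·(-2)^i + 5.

Base case: u_1 = 9, and -2·(-2)^1 + 5 = 4 + 5 = 9.
Assume u_j = -2·(-2)^j + 5 for some j ≥ 1.
Then u_{j+1} = -2u_j + 15 = -2·(-2·(-2)^j + 5) + 15 = 4·(-2)^j − 10 + 15 = -2·(-2)^{j+1} + 5.
By induction, u_i = -2·(-2)^i + 5 for all i ≥ 1.

u_i = -2·(-2)^i + 5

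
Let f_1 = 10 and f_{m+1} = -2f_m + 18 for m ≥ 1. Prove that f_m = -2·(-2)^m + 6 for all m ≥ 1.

Base case: f_1 = 10, and -2·(-2)^1 + 6 = 4 + 6 = 10.
Assume f_r = -2·(-2)^r + 6 for some r ≥ 1.
Then f_{r+1} = -2f_r + 18 = -2·(-2·(-2)^r + 6) + 18 = 4·(-2)^r − 12 + 18 = -2·(-2)^{r+1} + 6.
Hence f_m = -2·(-2)^m + 6 for every m ≥ 1, by induction.

f_m = -2·(-2)^m + 6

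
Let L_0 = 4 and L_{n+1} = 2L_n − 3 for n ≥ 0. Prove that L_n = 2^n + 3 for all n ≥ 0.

Base case: L_0 = 4, and 2^0 + 3 = 1 + 3 = 4.
Assume L_m = 2^m + 3 for some m ≥ 0.
Then L_{m+1} = 2L_m − 3 = 2·(2^m + 3) − 3 = 2^{m+1} + 6 − 3 = 2^{m+1} + 3.
Hence L_n = 2^n + 3 for every n ≥ 0, by induction.

L_n = 2^n + 3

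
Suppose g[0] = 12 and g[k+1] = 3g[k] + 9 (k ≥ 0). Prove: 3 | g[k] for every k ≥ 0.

Base case: g[0] = 12 = 3·4, so 3 | g[0].
Assume 3 | g[m], so g[m] = 3t for some integer t.
Then g[m+1] = 3g[m] + 9 = 3·(3t) + 9 = 3(3t + 3), so 3 | g[m+1].
So the property holds for m+1, and by induction 3 | g[k] for all k ≥ 0.

3 | g[k]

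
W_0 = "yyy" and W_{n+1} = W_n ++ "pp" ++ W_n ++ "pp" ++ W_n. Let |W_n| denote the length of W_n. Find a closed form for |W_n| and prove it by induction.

Claim: |W_n| = 5·3^n − 2.

Base case: |W_0| = 3, and 5·3^0 − 2 = 3.
Assume |W_k| = 5·3^k − 2.
Then |W_{k+1}| = 3|W_k| + 4 = 3(5·3^k − 2) + 4 = 5·3^{k+1} − 6 + 4 = 5·3^{k+1} − 2.
Hence |W_n| = 5·3^n − 2 for every n ≥ 0, by induction.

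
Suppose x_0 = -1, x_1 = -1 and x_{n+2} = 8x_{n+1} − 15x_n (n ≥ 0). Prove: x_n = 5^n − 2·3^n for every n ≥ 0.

Base cases: x_0 = -1 and 5^0 − 2·3^0 = -1; x_1 = -1 and 5^1 − 2·3^1 = -1.
Assume x_i = 5^i − 2·3^i for all 0 ≤ i ≤ j, where j ≥ 1.
Then x_{j+1} = 8x_j − 15x_{j−1} = 8·(5^j − 2·3^j) − 15·(5^{j−1} − 2·3^{j−1}) = (8·5 − 15)5^{j−1} − 2·(8·3 − 15)3^{j−1} = 25·5^{j−1} − 18·3^{j−1} = 5^{j+1} − 2·3^{j+1}.
This completes the inductive step, so x_n = 5^n − 2·3^n for all n ≥ 0.

x_n = 5^n − 2·3^n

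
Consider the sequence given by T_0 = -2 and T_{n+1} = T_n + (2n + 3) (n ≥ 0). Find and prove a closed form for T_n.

Claim: T_n = n^2 + 2n − 2.

Base case: T_0 = -2, and 0^2 + 2·0 − 2 = -2.
Assume T_k = k^2 + 2k − 2.
Then T_{k+1} = T_k + (2k + 3) = (k^2 + 2k − 2) + (2k + 3) = k^2 + 4k + 1,
and (k+1)^2 + 2·(k+1) − 2 = k^2 + 4k + 1.
By induction, T_n = n^2 + 2n − 2 for all n ≥ 0.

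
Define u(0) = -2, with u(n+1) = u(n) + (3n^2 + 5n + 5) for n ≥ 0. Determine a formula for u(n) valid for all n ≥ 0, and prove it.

Claim: u(n) = n^3 + n^2 + 3n − 2.

Base case: u(0) = -2, and 0^3 + 0^2 + 3·0 − 2 = -2.
Assume u(m) = m^3 + m^2 + 3m − 2.
Then u(m+1) = u(m) + (3m^2 + 5m + 5) = (m^3 + m^2 + 3m − 2) + (3m^2 + 5m + 5) = m^3 + 4m^2 + 8m + 3,
and (m+1)^3 + (m+1)^2 + 3·(m+1) − 2 = m^3 + 4m^2 + 8m + 3.
Hence u(n) = n^3 + n^2 + 3n − 2 for every n ≥ 0, by induction.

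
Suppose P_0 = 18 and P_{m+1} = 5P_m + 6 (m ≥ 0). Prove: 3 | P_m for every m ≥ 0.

Base case: P_0 = 18 = 3·6, so 3 | P_0.
Assume 3 | P_j, so P_j = 3t for some integer t.
Then P_{j+1} = 5P_j + 6 = 5·(3t) + 6 = 3(5t + 2), so 3 | P_{j+1}.
By induction, 3 | P_m for all m ≥ 0.

3 | P_m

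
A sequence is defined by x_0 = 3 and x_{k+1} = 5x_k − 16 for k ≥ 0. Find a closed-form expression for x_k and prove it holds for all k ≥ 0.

Claim: x_k = -5^k + 4.

Base case: x_0 = 3, and -5^0 + 4 = -1 + 4 = 3.
Assume x_m = -5^m + 4 for some m ≥ 0.
Then x_{m+1} = 5x_m − 16 = 5·(-5^m + 4) − 16 = -5^{m+1} + 20 − 16 = -5^{m+1} + 4.
This completes the inductive step, so x_k = -5^k + 4 for all k ≥ 0.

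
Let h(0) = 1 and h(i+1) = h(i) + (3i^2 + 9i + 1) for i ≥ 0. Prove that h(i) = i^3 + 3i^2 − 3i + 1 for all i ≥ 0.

Base case: h(0) = 1, and 0^3 + 3·0^2 − 3·0 + 1 = 1.
Assume h(r) = r^3 + 3r^2 − 3r + 1.
Then h(r+1) = h(r) + (3r^2 + 9r + 1) = (r^3 + 3r^2 − 3r + 1) + (3r^2 + 9r + 1) = r^3 + 6r^2 + 6r + 2,
and (r+1)^3 + 3·(r+1)^2 − 3·(r+1) + 1 = r^3 + 6r^2 + 6r + 2.
This completes the inductive step, so h(i) = i^3 + 3i^2 − 3i + 1 for all i ≥ 0.

h(i) = i^3 + 3i^2 − 3i + 1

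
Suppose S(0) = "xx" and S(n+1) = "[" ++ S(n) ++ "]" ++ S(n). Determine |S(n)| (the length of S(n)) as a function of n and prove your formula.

Claim: |S(n)| = 2^{n+2} − 2.

Base case: |S(0)| = 2, and 2^{0+2} − 2 = 2.
Assume |S(m)| = 2^{m+2} − 2.
Then |S(m+1)| = 1 + |S(m)| + 1 + |S(m)| = 2|S(m)| + 2 = 2(2^{m+2} − 2) + 2 = 2^{m+3} − 4 + 2 = 2^{m+3} − 2.
Hence |S(n)| = 2^{n+2} − 2 for every n ≥ 0, by induction.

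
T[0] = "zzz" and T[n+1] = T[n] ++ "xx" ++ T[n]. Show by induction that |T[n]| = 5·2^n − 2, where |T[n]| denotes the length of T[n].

Base case: |T[0]| = 3, and 5·2^0 − 2 = 3.
Assume |T[j]| = 5·2^j − 2.
Then |T[j+1]| = |T[j]| + 2 + |T[j]| = 2|T[j]| + 2 = 2(5·2^j − 2) + 2 = 5·2^{j+1} − 4 + 2 = 5·2^{j+1} − 2.
By induction, |T[n]| = 5·2^n − 2 for all n ≥ 0.

|T[n]| = 5·2^n − 2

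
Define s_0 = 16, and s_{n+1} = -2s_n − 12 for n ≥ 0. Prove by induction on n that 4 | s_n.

Base case: s_0 = 16 = 4·4, so 4 | s_0.
Assume 4 | s_r, so s_r = 4t for some integer t.
Then s_{r+1} = -2s_r − 12 = -2·(4t) − 12 = 4(-2t − 3), so 4 | s_{r+1}.
By induction, 4 | s_n for all n ≥ 0.

4 | s_n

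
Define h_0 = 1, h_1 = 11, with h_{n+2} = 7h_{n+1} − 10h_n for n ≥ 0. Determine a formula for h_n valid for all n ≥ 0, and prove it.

Claim: h_n = 3·5^n − 2·2^n.

Base cases: h_0 = 1 and 3·5^0 − 2·2^0 = 1; h_1 = 11 and 3·5^1 − 2·2^1 = 11.
Assume h_j = 3·5^j − 2·2^j for all 0 ≤ j ≤ k, where k ≥ 1.
Then h_{k+1} = 7h_k − 10h_{k−1} = 7·(3·5^k − 2·2^k) − 10·(3·5^{k−1} − 2·2^{k−1}) = 3·(7·5 − 10)5^{k−1} − 2·(7·2 − 10)2^{k−1} = 75·5^{k−1} − 8·2^{k−1} = 3·5^{k+1} − 2·2^{k+1}.
By strong induction, h_n = 3·5^n − 2·2^n for all n ≥ 0.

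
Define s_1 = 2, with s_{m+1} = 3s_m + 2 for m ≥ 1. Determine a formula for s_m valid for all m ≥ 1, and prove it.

Claim: s_m = 3^m − 1.

Base case: s_1 = 2, and 3^1 − 1 = 3 − 1 = 2.
Assume s_k = 3^k − 1 for some k ≥ 1.
Then s_{k+1} = 3s_k + 2 = 3·(3^k − 1) + 2 = 3^{k+1} − 3 + 2 = 3^{k+1} − 1.
This completes the inductive step, so s_m = 3^m − 1 for all m ≥ 1.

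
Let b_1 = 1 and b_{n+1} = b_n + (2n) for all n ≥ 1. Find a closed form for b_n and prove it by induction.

Claim: b_n = n^2 − n + 1.

Base case: b_1 = 1, and 1^2 − 1 + 1 = 1.
Assume b_k = k^2 − k + 1.
Then b_{k+1} = b_k + (2k) = (k^2 − k + 1) + (2k) = k^2 + k + 1,
and (k+1)^2 − (k+1) + 1 = k^2 + k + 1.
Hence b_n = n^2 − n + 1 for every n ≥ 1, by induction.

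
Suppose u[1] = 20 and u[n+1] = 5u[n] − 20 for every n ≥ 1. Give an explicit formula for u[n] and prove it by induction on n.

Claim: u[n] = 3·5^n + 5.

Base case: u[1] = 20, and 3·5^1 + 5 = 15 + 5 = 20.
Assume u[k] = 3·5^k + 5 for some k ≥ 1.
Then u[k+1] = 5u[k] − 20 = 5·(3·5^k + 5) − 20 = 15·5^k + 25 − 20 = 3·5^{k+1} + 5.
Hence u[n] = 3·5^n + 5 for every n ≥ 1, by induction.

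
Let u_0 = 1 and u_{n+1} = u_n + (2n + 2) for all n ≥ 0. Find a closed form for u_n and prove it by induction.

Claim: u_n = n^2 + n + 1.

Base case: u_0 = 1, and 0^2 + 0 + 1 = 1.
Assume u_r = r^2 + r + 1.
Then u_{r+1} = u_r + (2r + 2) = (r^2 + r + 1) + (2r + 2) = r^2 + 3r + 3,
and (r+1)^2 + (r+1) + 1 = r^2 + 3r + 3.
By induction, u_n = n^2 + n + 1 for all n ≥ 0.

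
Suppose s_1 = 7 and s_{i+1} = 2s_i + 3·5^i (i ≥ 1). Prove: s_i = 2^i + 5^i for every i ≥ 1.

Base case: s_1 = 7, and 2^1 + 5^1 = 2 + 5 = 7.
Assume s_k = 2^k + 5^k for some k ≥ 1.
Then s_{k+1} = 2s_k + 3·5^k = 2·(2^k + 5^k) + 3·5^k = 2^{k+1} + 2·5^k + 3·5^k = 2^{k+1} + 5·5^k = 2^{k+1} + 5^{k+1}.
Hence s_i = 2^i + 5^i for every i ≥ 1, by induction.

s_i = 2^i + 5^i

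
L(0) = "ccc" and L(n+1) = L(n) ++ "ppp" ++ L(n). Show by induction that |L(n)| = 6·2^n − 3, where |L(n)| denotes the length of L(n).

Base case: |L(0)| = 3, and 6·2^0 − 3 = 3.
Assume |L(r)| = 6·2^r − 3.
Then |L(r+1)| = |L(r)| + 3 + |L(r)| = 2|L(r)| + 3 = 2(6·2^r − 3) + 3 = 6·2^{r+1} − 6 + 3 = 6·2^{r+1} − 3.
By induction, |L(n)| = 6·2^n − 3 for all n ≥ 0.

|L(n)| = 6·2^n − 3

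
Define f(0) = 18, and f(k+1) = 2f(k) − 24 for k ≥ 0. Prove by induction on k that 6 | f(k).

Base case: f(0) = 18 = 6·3, so 6 | f(0).
Assume 6 | f(j), so f(j) = 6t for some integer t.
Then f(j+1) = 2f(j) − 24 = 2·(6t) − 24 = 6(2t − 4), so 6 | f(j+1).
Hence 6 | f(k) for every k ≥ 0, by induction.

6 | f(k)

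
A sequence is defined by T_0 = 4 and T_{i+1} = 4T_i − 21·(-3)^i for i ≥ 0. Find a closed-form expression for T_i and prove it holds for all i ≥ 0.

Claim: T_i = 4^i + 3·(-3)^i.

Base case: T_0 = 4, and 4^0 + 3·(-3)^0 = 1 + 3 = 4.
Assume T_j = 4^j + 3·(-3)^j for some j ≥ 0.
Then T_{j+1} = 4T_j − 21·(-3)^j = 4·(4^j + 3·(-3)^j) − 21·(-3)^j = 4^{j+1} + 12·(-3)^j − 21·(-3)^j = 4^{j+1} − 9·(-3)^j = 4^{j+1} + 3·(-3)^{j+1}.
Hence T_i = 4^i + 3·(-3)^i for every i ≥ 0, by induction.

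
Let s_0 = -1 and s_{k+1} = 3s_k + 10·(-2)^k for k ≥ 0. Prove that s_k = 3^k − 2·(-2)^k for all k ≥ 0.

Base case: s_0 = -1, and 3^0 − 2·(-2)^0 = 1 − 2 = -1.
Assume s_r = 3^r − 2·(-2)^r for some r ≥ 0.
Then s_{r+1} = 3s_r + 10·(-2)^r = 3·(3^r − 2·(-2)^r) + 10·(-2)^r = 3^{r+1} − 6·(-2)^r + 10·(-2)^r = 3^{r+1} + 4·(-2)^r = 3^{r+1} − 2·(-2)^{r+1}.
So the formula holds for r+1, and by induction s_k = 3^k − 2·(-2)^k for all k ≥ 0.

s_k = 3^k − 2·(-2)^k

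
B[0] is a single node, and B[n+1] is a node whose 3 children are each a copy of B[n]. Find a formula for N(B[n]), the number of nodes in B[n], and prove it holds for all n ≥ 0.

Claim: N(B[n]) = (3^{n+1} − 1)/2.

Base case: N(B[0]) = 1, and (3^{0+1} − 1)/2 = 1.
Assume N(B[k]) = (3^{k+1} − 1)/2.
Then N(B[k+1]) = 1 + 3N(B[k]) = 1 + 3·(3^{k+1} − 1)/2 = 1 + (3^{k+2} − 3)/2 = (2 + 3^{k+2} − 3)/2 = (3^{k+2} − 1)/2.
Hence N(B[n]) = (3^{n+1} − 1)/2 for every n ≥ 0, by induction.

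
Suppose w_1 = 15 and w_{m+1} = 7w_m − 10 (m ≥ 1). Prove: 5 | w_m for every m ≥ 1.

Base case: w_1 = 15 = 5·3, so 5 | w_1.
Assume 5 | w_r, so w_r = 5t for some integer t.
Then w_{r+1} = 7w_r − 10 = 7·(5t) − 10 = 5(7t − 2), so 5 | w_{r+1}.
This completes the inductive step, so 5 | w_m for all m ≥ 1.

5 | w_m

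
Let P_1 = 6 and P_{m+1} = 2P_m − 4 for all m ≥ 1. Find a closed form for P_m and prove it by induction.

Claim: P_m = 2^m + 4.

Base case: P_1 = 6, and 2^1 + 4 = 2 + 4 = 6.
Assume P_j = 2^j + 4 for some j ≥ 1.
Then P_{j+1} = 2P_j − 4 = 2·(2^j + 4) − 4 = 2^{j+1} + 8 − 4 = 2^{j+1} + 4.
By induction, P_m = 2^m + 4 for all m ≥ 1.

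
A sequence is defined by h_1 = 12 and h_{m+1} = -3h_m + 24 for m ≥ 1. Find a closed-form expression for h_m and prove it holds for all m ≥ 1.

Claim: h_m = -2·(-3)^m + 6.

Base case: h_1 = 12, and -2·(-3)^1 + 6 = 6 + 6 = 12.
Assume h_j = -2·(-3)^j + 6 for some j ≥ 1.
Then h_{j+1} = -3h_j + 24 = -3·(-2·(-3)^j + 6) + 24 = 6·(-3)^j − 18 + 24 = -2·(-3)^{j+1} + 6.
Hence h_m = -2·(-3)^m + 6 for every m ≥ 1, by induction.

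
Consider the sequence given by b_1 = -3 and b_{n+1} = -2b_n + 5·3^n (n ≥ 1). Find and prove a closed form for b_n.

Claim: b_n = 3·(-2)^n + 3^n.

Base case: b_1 = -3, and 3·(-2)^1 + 3^1 = -6 + 3 = -3.
Assume b_r = 3·(-2)^r + 3^r for some r ≥ 1.
Then b_{r+1} = -2b_r + 5·3^r = -2·(3·(-2)^r + 3^r) + 5·3^r = 3·(-2)^{r+1} − 2·3^r + 5·3^r = 3·(-2)^{r+1} + 3·3^r = 3·(-2)^{r+1} + 3^{r+1}.
This completes the inductive step, so b_n = 3·(-2)^n + 3^n for all n ≥ 1.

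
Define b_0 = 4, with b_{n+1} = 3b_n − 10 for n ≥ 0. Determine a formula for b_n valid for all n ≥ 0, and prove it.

Claim: b_n = -3^n + 5.

Base case: b_0 = 4, and -3^0 + 5 = -1 + 5 = 4.
Assume b_j = -3^j + 5 for some j ≥ 0.
Then b_{j+1} = 3b_j − 10 = 3·(-3^j + 5) − 10 = -3^{j+1} + 15 − 10 = -3^{j+1} + 5.
So the formula holds for j+1, and by induction b_n = -3^n + 5 for all n ≥ 0.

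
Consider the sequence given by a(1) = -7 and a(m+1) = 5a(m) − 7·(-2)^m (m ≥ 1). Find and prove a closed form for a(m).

Claim: a(m) = -5^m + (-2)^m.

Base case: a(1) = -7, and -5^1 + (-2)^1 = -5 − 2 = -7.
Assume a(k) = -5^k + (-2)^k for some k ≥ 1.
Then a(k+1) = 5a(k) − 7·(-2)^k = 5·(-5^k + (-2)^k) − 7·(-2)^k = -5^{k+1} + 5·(-2)^k − 7·(-2)^k = -5^{k+1} − 2·(-2)^k = -5^{k+1} + (-2)^{k+1}.
Hence a(m) = -5^m + (-2)^m for every m ≥ 1, by induction.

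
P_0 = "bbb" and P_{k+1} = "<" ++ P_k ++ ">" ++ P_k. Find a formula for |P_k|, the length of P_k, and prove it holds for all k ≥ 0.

Claim: |P_k| = 5·2^k − 2.

Base case: |P_0| = 3, and 5·2^0 − 2 = 3.
Assume |P_j| = 5·2^j − 2.
Then |P_{j+1}| = 1 + |P_j| + 1 + |P_j| = 2|P_j| + 2 = 2(5·2^j − 2) + 2 = 5·2^{j+1} − 4 + 2 = 5·2^{j+1} − 2.
By induction, |P_k| = 5·2^k − 2 for all k ≥ 0.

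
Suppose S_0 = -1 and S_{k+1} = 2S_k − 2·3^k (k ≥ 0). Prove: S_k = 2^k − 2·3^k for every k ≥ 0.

Base case: S_0 = -1, and 2^0 − 2·3^0 = 1 − 2 = -1.
Assume S_m = 2^m − 2·3^m for some m ≥ 0.
Then S_{m+1} = 2S_m − 2·3^m = 2·(2^m − 2·3^m) − 2·3^m = 2^{m+1} − 4·3^m − 2·3^m = 2^{m+1} − 6·3^m = 2^{m+1} − 2·3^{m+1}.
This completes the inductive step, so S_k = 2^k − 2·3^k for all k ≥ 0.

S_k = 2^k − 2·3^k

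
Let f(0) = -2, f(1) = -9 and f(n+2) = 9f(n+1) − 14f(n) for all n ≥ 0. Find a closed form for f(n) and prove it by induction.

Claim: f(n) = -7^n − 2^n.

Base cases: f(0) = -2 and -7^0 − 2^0 = -2; f(1) = -9 and -7^1 − 2^1 = -9.
Assume f(i) = -7^i − 2^i for all 0 ≤ i ≤ j, where j ≥ 1.
Then f(j+1) = 9f(j) − 14f(j−1) = 9·(-7^j − 2^j) − 14·(-7^{j−1} − 2^{j−1}) = -(9·7 − 14)7^{j−1} − (9·2 − 14)2^{j−1} = -49·7^{j−1} − 4·2^{j−1} = -7^{j+1} − 2^{j+1}.
So the formula holds for j+1, and by strong induction f(n) = -7^n − 2^n for all n ≥ 0.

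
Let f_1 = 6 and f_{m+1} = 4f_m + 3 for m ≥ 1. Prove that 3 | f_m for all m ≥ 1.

Base case: f_1 = 6 = 3·2, so 3 | f_1.
Assume 3 | f_j, so f_j = 3t for some integer t.
Then f_{j+1} = 4f_j + 3 = 4·(3t) + 3 = 3(4t + 1), so 3 | f_{j+1}.
So the property holds for j+1, and by induction 3 | f_m for all m ≥ 1.

3 | f_m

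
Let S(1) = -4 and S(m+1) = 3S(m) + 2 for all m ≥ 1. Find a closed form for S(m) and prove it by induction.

Claim: S(m) = -3^m − 1.

Base case: S(1) = -4, and -3^1 − 1 = -3 − 1 = -4.
Assume S(j) = -3^j − 1 for some j ≥ 1.
Then S(j+1) = 3S(j) + 2 = 3·(-3^j − 1) + 2 = -3^{j+1} − 3 + 2 = -3^{j+1} − 1.
So the formula holds for j+1, and by induction S(m) = -3^m − 1 for all m ≥ 1.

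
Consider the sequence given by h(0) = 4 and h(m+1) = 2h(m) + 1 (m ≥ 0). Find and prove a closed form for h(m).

Claim: h(m) = 5·2^m − 1.

Base case: h(0) = 4, and 5·2^0 − 1 = 5 − 1 = 4.
Assume h(r) = 5·2^r − 1 for some r ≥ 0.
Then h(r+1) = 2h(r) + 1 = 2·(5·2^r − 1) + 1 = 10·2^r − 2 + 1 = 5·2^{r+1} − 1.
By induction, h(m) = 5·2^m − 1 for all m ≥ 0.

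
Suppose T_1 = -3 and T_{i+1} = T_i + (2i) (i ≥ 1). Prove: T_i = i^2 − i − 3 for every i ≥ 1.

Base case: T_1 = -3, and 1^2 − 1 − 3 = -3.
Assume T_j = j^2 − j − 3.
Then T_{j+1} = T_j + (2j) = (j^2 − j − 3) + (2j) = j^2 + j − 3,
and (j+1)^2 − (j+1) − 3 = j^2 + j − 3.
By induction, T_i = i^2 − i − 3 for all i ≥ 1.

T_i = i^2 − i − 3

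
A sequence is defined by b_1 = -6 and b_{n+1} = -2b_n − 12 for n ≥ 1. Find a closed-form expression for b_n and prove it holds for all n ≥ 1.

Claim: b_n = (-2)^n − 4.

Base case: b_1 = -6, and (-2)^1 − 4 = -2 − 4 = -6.
Assume b_j = (-2)^j − 4 for some j ≥ 1.
Then b_{j+1} = -2b_j − 12 = -2·((-2)^j − 4) − 12 = -2·(-2)^j + 8 − 12 = (-2)^{j+1} − 4.
This completes the inductive step, so b_n = (-2)^n − 4 for all n ≥ 1.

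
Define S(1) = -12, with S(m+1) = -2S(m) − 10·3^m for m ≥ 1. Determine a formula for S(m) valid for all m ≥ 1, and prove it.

Claim: S(m) = 3·(-2)^m − 2·3^m.

Base case: S(1) = -12, and 3·(-2)^1 − 2·3^1 = -6 − 6 = -12.
Assume S(k) = 3·(-2)^k − 2·3^k for some k ≥ 1.
Then S(k+1) = -2S(k) − 10·3^k = -2·(3·(-2)^k − 2·3^k) − 10·3^k = 3·(-2)^{k+1} + 4·3^k − 10·3^k = 3·(-2)^{k+1} − 6·3^k = 3·(-2)^{k+1} − 2·3^{k+1}.
Hence S(m) = 3·(-2)^m − 2·3^m for every m ≥ 1, by induction.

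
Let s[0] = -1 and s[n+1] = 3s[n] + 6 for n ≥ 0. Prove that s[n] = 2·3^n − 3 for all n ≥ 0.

Base case: s[0] = -1, and 2·3^0 − 3 = 2 − 3 = -1.
Assume s[j] = 2·3^j − 3 for some j ≥ 0.
Then s[j+1] = 3s[j] + 6 = 3·(2·3^j − 3) + 6 = 6·3^j − 9 + 6 = 2·3^{j+1} − 3.
This completes the inductive step, so s[n] = 2·3^n − 3 for all n ≥ 0.

s[n] = 2·3^n − 3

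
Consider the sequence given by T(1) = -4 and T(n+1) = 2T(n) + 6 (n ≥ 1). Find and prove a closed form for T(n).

Claim: T(n) = 2^n − 6.

Base case: T(1) = -4, and 2^1 − 6 = 2 − 6 = -4.
Assume T(r) = 2^r − 6 for some r ≥ 1.
Then T(r+1) = 2T(r) + 6 = 2·(2^r − 6) + 6 = 2^{r+1} − 12 + 6 = 2^{r+1} − 6.
This completes the inductive step, so T(n) = 2^n − 6 for all n ≥ 1.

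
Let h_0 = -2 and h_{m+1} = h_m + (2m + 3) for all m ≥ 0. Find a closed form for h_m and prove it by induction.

Claim: h_m = m^2 + 2m − 2.

Base case: h_0 = -2, and 0^2 + 2·0 − 2 = -2.
Assume h_r = r^2 + 2r − 2.
Then h_{r+1} = h_r + (2r + 3) = (r^2 + 2r − 2) + (2r + 3) = r^2 + 4r + 1,
and (r+1)^2 + 2·(r+1) − 2 = r^2 + 4r + 1.
By induction, h_m = m^2 + 2m − 2 for all m ≥ 0.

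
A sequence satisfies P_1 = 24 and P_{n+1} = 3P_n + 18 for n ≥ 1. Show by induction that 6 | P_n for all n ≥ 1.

Base case: P_1 = 24 = 6·4, so 6 | P_1.
Assume 6 | P_r, so P_r = 6t for some integer t.
Then P_{r+1} = 3P_r + 18 = 3·(6t) + 18 = 6(3t + 3), so 6 | P_{r+1}.
Hence 6 | P_n for every n ≥ 1, by induction.

6 | P_n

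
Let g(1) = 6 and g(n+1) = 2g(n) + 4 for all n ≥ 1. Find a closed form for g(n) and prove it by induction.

Claim: g(n) = 5·2^n − 4.

Base case: g(1) = 6, and 5·2^1 − 4 = 10 − 4 = 6.
Assume g(k) = 5·2^k − 4 for some k ≥ 1.
Then g(k+1) = 2g(k) + 4 = 2·(5·2^k − 4) + 4 = 10·2^k − 8 + 4 = 5·2^{k+1} − 4.
Hence g(n) = 5·2^n − 4 for every n ≥ 1, by induction.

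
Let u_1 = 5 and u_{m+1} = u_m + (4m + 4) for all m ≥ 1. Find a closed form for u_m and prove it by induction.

Claim: u_m = 2m^2 + 2m + 1.

Base case: u_1 = 5, and 2·1^2 + 2·1 + 1 = 5.
Assume u_r = 2r^2 + 2r + 1.
Then u_{r+1} = u_r + (4r + 4) = (2r^2 + 2r + 1) + (4r + 4) = 2r^2 + 6r + 5,
and 2·(r+1)^2 + 2·(r+1) + 1 = 2r^2 + 6r + 5.
This completes the inductive step, so u_m = 2m^2 + 2m + 1 for all m ≥ 1.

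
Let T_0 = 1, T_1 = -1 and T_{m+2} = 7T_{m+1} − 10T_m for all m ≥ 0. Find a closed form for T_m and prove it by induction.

Claim: T_m = -5^m + 2·2^m.

Base cases: T_0 = 1 and -5^0 + 2·2^0 = 1; T_1 = -1 and -5^1 + 2·2^1 = -1.
Assume T_i = -5^i + 2·2^i for all 0 ≤ i ≤ j, where j ≥ 1.
Then T_{j+1} = 7T_j − 10T_{j−1} = 7·(-5^j + 2·2^j) − 10·(-5^{j−1} + 2·2^{j−1}) = -(7·5 − 10)5^{j−1} + 2·(7·2 − 10)2^{j−1} = -25·5^{j−1} + 8·2^{j−1} = -5^{j+1} + 2·2^{j+1}.
Hence T_m = -5^m + 2·2^m for every m ≥ 0, by strong induction.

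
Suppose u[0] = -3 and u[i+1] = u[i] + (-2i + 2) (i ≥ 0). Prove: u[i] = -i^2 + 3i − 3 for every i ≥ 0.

Base case: u[0] = -3, and -0^2 + 3·0 − 3 = -3.
Assume u[j] = -j^2 + 3j − 3.
Then u[j+1] = u[j] + (-2j + 2) = (-j^2 + 3j − 3) + (-2j + 2) = -j^2 + j − 1,
and -(j+1)^2 + 3·(j+1) − 3 = -j^2 + j − 1.
Hence u[i] = -i^2 + 3i − 3 for every i ≥ 0, by induction.

u[i] = -i^2 + 3i − 3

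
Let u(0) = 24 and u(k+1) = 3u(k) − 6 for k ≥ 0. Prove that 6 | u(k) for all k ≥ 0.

Base case: u(0) = 24 = 6·4, so 6 | u(0).
Assume 6 | u(m), so u(m) = 6t for some integer t.
Then u(m+1) = 3u(m) − 6 = 3·(6t) − 6 = 6(3t − 1), so 6 | u(m+1).
Hence 6 | u(k) for every k ≥ 0, by induction.

6 | u(k)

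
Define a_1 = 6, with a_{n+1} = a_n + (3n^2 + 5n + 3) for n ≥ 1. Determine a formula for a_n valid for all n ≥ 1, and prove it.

Claim: a_n = n^3 + n^2 + n + 3.

Base case: a_1 = 6, and 1^3 + 1^2 + 1 + 3 = 6.
Assume a_r = r^3 + r^2 + r + 3.
Then a_{r+1} = a_r + (3r^2 + 5r + 3) = (r^3 + r^2 + r + 3) + (3r^2 + 5r + 3) = r^3 + 4r^2 + 6r + 6,
and (r+1)^3 + (r+1)^2 + (r+1) + 3 = r^3 + 4r^2 + 6r + 6.
By induction, a_n = n^3 + n^2 + n + 3 for all n ≥ 1.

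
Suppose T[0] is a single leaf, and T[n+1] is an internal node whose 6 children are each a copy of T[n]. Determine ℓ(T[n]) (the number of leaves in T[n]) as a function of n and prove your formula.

Claim: ℓ(T[n]) = 6^n.

Base case: ℓ(T[0]) = 1, and 6^0 = 1.
Assume ℓ(T[k]) = 6^k.
Then ℓ(T[k+1]) = 6·ℓ(T[k]) = 6·6^k = 6^{k+1}.
Hence ℓ(T[n]) = 6^n for every n ≥ 0, by induction.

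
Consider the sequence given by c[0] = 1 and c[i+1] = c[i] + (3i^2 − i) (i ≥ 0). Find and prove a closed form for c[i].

Claim: c[i] = i^3 − 2i^2 + i + 1.

Base case: c[0] = 1, and 0^3 − 2·0^2 + 0 + 1 = 1.
Assume c[r] = r^3 − 2r^2 + r + 1.
Then c[r+1] = c[r] + (3r^2 − r) = (r^3 − 2r^2 + r + 1) + (3r^2 − r) = r^3 + r^2 + 1,
and (r+1)^3 − 2·(r+1)^2 + (r+1) + 1 = r^3 + r^2 + 1.
By induction, c[i] = i^3 − 2i^2 + i + 1 for all i ≥ 0.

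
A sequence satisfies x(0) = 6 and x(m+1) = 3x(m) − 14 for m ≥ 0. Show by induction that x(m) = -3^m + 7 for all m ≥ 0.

Base case: x(0) = 6, and -3^0 + 7 = -1 + 7 = 6.
Assume x(j) = -3^j + 7 for some j ≥ 0.
Then x(j+1) = 3x(j) − 14 = 3·(-3^j + 7) − 14 = -3^{j+1} + 21 − 14 = -3^{j+1} + 7.
Hence x(m) = -3^m + 7 for every m ≥ 0, by induction.

x(m) = -3^m + 7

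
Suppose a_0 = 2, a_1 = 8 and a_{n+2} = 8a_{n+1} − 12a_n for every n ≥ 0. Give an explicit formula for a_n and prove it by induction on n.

Claim: a_n = 6^n + 2^n.

Base cases: a_0 = 2 and 6^0 + 2^0 = 2; a_1 = 8 and 6^1 + 2^1 = 8.
Assume a_j = 6^j + 2^j for all 0 ≤ j ≤ k, where k ≥ 1.
Then a_{k+1} = 8a_k − 12a_{k−1} = 8·(6^k + 2^k) − 12·(6^{k−1} + 2^{k−1}) = (8·6 − 12)6^{k−1} + (8·2 − 12)2^{k−1} = 36·6^{k−1} + 4·2^{k−1} = 6^{k+1} + 2^{k+1}.
So the formula holds for k+1, and by strong induction a_n = 6^n + 2^n for all n ≥ 0.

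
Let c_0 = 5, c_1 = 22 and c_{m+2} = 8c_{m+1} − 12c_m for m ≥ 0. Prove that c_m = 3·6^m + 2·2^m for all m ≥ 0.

Base cases: c_0 = 5 and 3·6^0 + 2·2^0 = 5; c_1 = 22 and 3·6^1 + 2·2^1 = 22.
Assume c_i = 3·6^i + 2·2^i for all 0 ≤ i ≤ j, where j ≥ 1.
Then c_{j+1} = 8c_j − 12c_{j−1} = 8·(3·6^j + 2·2^j) − 12·(3·6^{j−1} + 2·2^{j−1}) = 3·(8·6 − 12)6^{j−1} + 2·(8·2 − 12)2^{j−1} = 108·6^{j−1} + 8·2^{j−1} = 3·6^{j+1} + 2·2^{j+1}.
So the formula holds for j+1, and by strong induction c_m = 3·6^m + 2·2^m for all m ≥ 0.

c_m = 3·6^m + 2·2^m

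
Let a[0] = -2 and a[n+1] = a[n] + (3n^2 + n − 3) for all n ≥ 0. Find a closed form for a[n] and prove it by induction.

Claim: a[n] = n^3 − n^2 − 3n − 2.

Base case: a[0] = -2, and 0^3 − 0^2 − 3·0 − 2 = -2.
Assume a[k] = k^3 − k^2 − 3k − 2.
Then a[k+1] = a[k] + (3k^2 + k − 3) = (k^3 − k^2 − 3k − 2) + (3k^2 + k − 3) = k^3 + 2k^2 − 2k − 5,
and (k+1)^3 − (k+1)^2 − 3·(k+1) − 2 = k^3 + 2k^2 − 2k − 5.
This completes the inductive step, so a[n] = n^3 − n^2 − 3n − 2 for all n ≥ 0.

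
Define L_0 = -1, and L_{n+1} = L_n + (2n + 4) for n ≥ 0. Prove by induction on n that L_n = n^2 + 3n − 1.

Base case: L_0 = -1, and 0^2 + 3·0 − 1 = -1.
Assume L_j = j^2 + 3j − 1.
Then L_{j+1} = L_j + (2j + 4) = (j^2 + 3j − 1) + (2j + 4) = j^2 + 5j + 3,
and (j+1)^2 + 3·(j+1) − 1 = j^2 + 5j + 3.
By induction, L_n = n^2 + 3n − 1 for all n ≥ 0.

L_n = n^2 + 3n − 1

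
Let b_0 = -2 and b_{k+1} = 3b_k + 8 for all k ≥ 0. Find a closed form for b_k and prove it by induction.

Claim: b_k = 2·3^k − 4.

Base case: b_0 = -2, and 2·3^0 − 4 = 2 − 4 = -2.
Assume b_j = 2·3^j − 4 for some j ≥ 0.
Then b_{j+1} = 3b_j + 8 = 3·(2·3^j − 4) + 8 = 6·3^j − 12 + 8 = 2·3^{j+1} − 4.
By induction, b_k = 2·3^k − 4 for all k ≥ 0.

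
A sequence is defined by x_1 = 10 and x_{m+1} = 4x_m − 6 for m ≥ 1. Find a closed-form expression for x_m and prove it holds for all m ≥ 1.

Claim: x_m = 2·4^m + 2.

Base case: x_1 = 10, and 2·4^1 + 2 = 8 + 2 = 10.
Assume x_k = 2·4^k + 2 for some k ≥ 1.
Then x_{k+1} = 4x_k − 6 = 4·(2·4^k + 2) − 6 = 8·4^k + 8 − 6 = 2·4^{k+1} + 2.
Hence x_m = 2·4^m + 2 for every m ≥ 1, by induction.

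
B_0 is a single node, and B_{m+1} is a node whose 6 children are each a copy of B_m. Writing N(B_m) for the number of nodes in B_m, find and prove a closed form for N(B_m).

Claim: N(B_m) = (6^{m+1} − 1)/5.

Base case: N(B_0) = 1, and (6^{0+1} − 1)/5 = 1.
Assume N(B_j) = (6^{j+1} − 1)/5.
Then N(B_{j+1}) = 1 + 6N(B_j) = 1 + 6·(6^{j+1} − 1)/5 = 1 + (6^{j+2} − 6)/5 = (5 + 6^{j+2} − 6)/5 = (6^{j+2} − 1)/5.
Hence N(B_m) = (6^{m+1} − 1)/5 for every m ≥ 0, by induction.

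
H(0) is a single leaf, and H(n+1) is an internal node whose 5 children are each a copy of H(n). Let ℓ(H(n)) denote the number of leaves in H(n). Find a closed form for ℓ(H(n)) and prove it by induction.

Claim: ℓ(H(n)) = 5^n.

Base case: ℓ(H(0)) = 1, and 5^0 = 1.
Assume ℓ(H(m)) = 5^m.
Then ℓ(H(m+1)) = 5·ℓ(H(m)) = 5·5^m = 5^{m+1}.
Hence ℓ(H(n)) = 5^n for every n ≥ 0, by induction.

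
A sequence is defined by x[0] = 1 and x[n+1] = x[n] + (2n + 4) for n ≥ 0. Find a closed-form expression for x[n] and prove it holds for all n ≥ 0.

Claim: x[n] = n^2 + 3n + 1.

Base case: x[0] = 1, and 0^2 + 3·0 + 1 = 1.
Assume x[r] = r^2 + 3r + 1.
Then x[r+1] = x[r] + (2r + 4) = (r^2 + 3r + 1) + (2r + 4) = r^2 + 5r + 5,
and (r+1)^2 + 3·(r+1) + 1 = r^2 + 5r + 5.
This completes the inductive step, so x[n] = n^2 + 3n + 1 for all n ≥ 0.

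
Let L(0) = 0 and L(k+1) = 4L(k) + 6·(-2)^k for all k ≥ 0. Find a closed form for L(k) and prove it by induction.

Claim: L(k) = 4^k − (-2)^k.

Base case: L(0) = 0, and 4^0 − (-2)^0 = 1 − 1 = 0.
Assume L(m) = 4^m − (-2)^m for some m ≥ 0.
Then L(m+1) = 4L(m) + 6·(-2)^m = 4·(4^m − (-2)^m) + 6·(-2)^m = 4^{m+1} − 4·(-2)^m + 6·(-2)^m = 4^{m+1} + 2·(-2)^m = 4^{m+1} − (-2)^{m+1}.
This completes the inductive step, so L(k) = 4^k − (-2)^k for all k ≥ 0.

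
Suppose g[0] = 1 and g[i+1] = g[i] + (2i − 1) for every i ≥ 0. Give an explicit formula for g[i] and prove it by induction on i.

Claim: g[i] = i^2 − 2i + 1.

Base case: g[0] = 1, and 0^2 − 2·0 + 1 = 1.
Assume g[m] = m^2 − 2m + 1.
Then g[m+1] = g[m] + (2m − 1) = (m^2 − 2m + 1) + (2m − 1) = m^2,
and (m+1)^2 − 2·(m+1) + 1 = m^2.
By induction, g[i] = i^2 − 2i + 1 for all i ≥ 0.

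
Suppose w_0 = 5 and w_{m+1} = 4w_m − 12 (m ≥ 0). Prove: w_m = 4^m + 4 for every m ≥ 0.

Base case: w_0 = 5, and 4^0 + 4 = 1 + 4 = 5.
Assume w_k = 4^k + 4 for some k ≥ 0.
Then w_{k+1} = 4w_k − 12 = 4·(4^k + 4) − 12 = 4^{k+1} + 16 − 12 = 4^{k+1} + 4.
By induction, w_m = 4^m + 4 for all m ≥ 0.

w_m = 4^m + 4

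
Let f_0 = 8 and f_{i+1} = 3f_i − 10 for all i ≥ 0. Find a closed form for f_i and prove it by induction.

Claim: f_i = 3^{i+1} + 5.

Base case: f_0 = 8, and 3^{0+1} + 5 = 3 + 5 = 8.
Assume f_m = 3^{m+1} + 5 for some m ≥ 0.
Then f_{m+1} = 3f_m − 10 = 3·(3^{m+1} + 5) − 10 = 3^{m+2} + 15 − 10 = 3^{m+2} + 5.
This completes the inductive step, so f_i = 3^{i+1} + 5 for all i ≥ 0.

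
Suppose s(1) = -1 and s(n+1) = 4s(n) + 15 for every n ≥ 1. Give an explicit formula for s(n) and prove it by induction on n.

Claim: s(n) = 4^n − 5.

Base case: s(1) = -1, and 4^1 − 5 = 4 − 5 = -1.
Assume s(m) = 4^m − 5 for some m ≥ 1.
Then s(m+1) = 4s(m) + 15 = 4·(4^m − 5) + 15 = 4^{m+1} − 20 + 15 = 4^{m+1} − 5.
Hence s(n) = 4^n − 5 for every n ≥ 1, by induction.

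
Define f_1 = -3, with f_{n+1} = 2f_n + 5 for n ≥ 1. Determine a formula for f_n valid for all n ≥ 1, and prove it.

Claim: f_n = 2^n − 5.

Base case: f_1 = -3, and 2^1 − 5 = 2 − 5 = -3.
Assume f_m = 2^m − 5 for some m ≥ 1.
Then f_{m+1} = 2f_m + 5 = 2·(2^m − 5) + 5 = 2^{m+1} − 10 + 5 = 2^{m+1} − 5.
So the formula holds for m+1, and by induction f_n = 2^n − 5 for all n ≥ 1.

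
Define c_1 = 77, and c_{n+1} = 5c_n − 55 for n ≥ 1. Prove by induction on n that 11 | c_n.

Base case: c_1 = 77 = 11·7, so 11 | c_1.
Assume 11 | c_k, so c_k = 11t for some integer t.
Then c_{k+1} = 5c_k − 55 = 5·(11t) − 55 = 11(5t − 5), so 11 | c_{k+1}.
By induction, 11 | c_n for all n ≥ 1.

11 | c_n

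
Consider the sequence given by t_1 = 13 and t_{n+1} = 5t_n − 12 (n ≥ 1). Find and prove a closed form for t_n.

Claim: t_n = 2·5^n + 3.

Base case: t_1 = 13, and 2·5^1 + 3 = 10 + 3 = 13.
Assume t_j = 2·5^j + 3 for some j ≥ 1.
Then t_{j+1} = 5t_j − 12 = 5·(2·5^j + 3) − 12 = 10·5^j + 15 − 12 = 2·5^{j+1} + 3.
Hence t_n = 2·5^n + 3 for every n ≥ 1, by induction.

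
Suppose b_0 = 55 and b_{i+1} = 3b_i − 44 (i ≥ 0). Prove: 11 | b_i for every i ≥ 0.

Base case: b_0 = 55 = 11·5, so 11 | b_0.
Assume 11 | b_r, so b_r = 11t for some integer t.
Then b_{r+1} = 3b_r − 44 = 3·(11t) − 44 = 11(3t − 4), so 11 | b_{r+1}.
So the property holds for r+1, and by induction 11 | b_i for all i ≥ 0.

11 | b_i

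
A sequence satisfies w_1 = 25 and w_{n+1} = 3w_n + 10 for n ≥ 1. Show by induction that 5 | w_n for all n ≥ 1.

Base case: w_1 = 25 = 5·5, so 5 | w_1.
Assume 5 | w_r, so w_r = 5t for some integer t.
Then w_{r+1} = 3w_r + 10 = 3·(5t) + 10 = 5(3t + 2), so 5 | w_{r+1}.
This completes the inductive step, so 5 | w_n for all n ≥ 1.

5 | w_n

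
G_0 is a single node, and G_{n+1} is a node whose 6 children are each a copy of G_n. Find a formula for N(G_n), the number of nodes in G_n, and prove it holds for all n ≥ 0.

Claim: N(G_n) = (6^{n+1} − 1)/5.

Base case: N(G_0) = 1, and (6^{0+1} − 1)/5 = 1.
Assume N(G_r) = (6^{r+1} − 1)/5.
Then N(G_{r+1}) = 1 + 6N(G_r) = 1 + 6·(6^{r+1} − 1)/5 = 1 + (6^{r+2} − 6)/5 = (5 + 6^{r+2} − 6)/5 = (6^{r+2} − 1)/5.
By induction, N(G_n) = (6^{n+1} − 1)/5 for all n ≥ 0.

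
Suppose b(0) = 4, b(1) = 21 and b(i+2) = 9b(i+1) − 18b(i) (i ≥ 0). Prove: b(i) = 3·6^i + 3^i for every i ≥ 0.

Base cases: b(0) = 4 and 3·6^0 + 3^0 = 4; b(1) = 21 and 3·6^1 + 3^1 = 21.
Assume b(t) = 3·6^t + 3^t for all 0 ≤ t ≤ j, where j ≥ 1.
Then b(j+1) = 9b(j) − 18b(j−1) = 9·(3·6^j + 3^j) − 18·(3·6^{j−1} + 3^{j−1}) = 3·(9·6 − 18)6^{j−1} + (9·3 − 18)3^{j−1} = 108·6^{j−1} + 9·3^{j−1} = 3·6^{j+1} + 3^{j+1}.
This completes the inductive step, so b(i) = 3·6^i + 3^i for all i ≥ 0.

b(i) = 3·6^i + 3^i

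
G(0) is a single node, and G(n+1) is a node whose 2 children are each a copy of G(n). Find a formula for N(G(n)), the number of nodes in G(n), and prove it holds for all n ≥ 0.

Claim: N(G(n)) = 2^{n+1} − 1.

Base case: N(G(0)) = 1, and 2^{0+1} − 1 = 1.
Assume N(G(m)) = 2^{m+1} − 1.
Then N(G(m+1)) = 1 + 2N(G(m)) = 1 + 2(2^{m+1} − 1) = 2^{m+2} − 2 + 1 = 2^{m+2} − 1.
By induction, N(G(n)) = 2^{n+1} − 1 for all n ≥ 0.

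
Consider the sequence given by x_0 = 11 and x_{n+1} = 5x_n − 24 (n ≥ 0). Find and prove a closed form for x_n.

Claim: x_n = 5^{n+1} + 6.

Base case: x_0 = 11, and 5^{0+1} + 6 = 5 + 6 = 11.
Assume x_m = 5^{m+1} + 6 for some m ≥ 0.
Then x_{m+1} = 5x_m − 24 = 5·(5^{m+1} + 6) − 24 = 5^{m+2} + 30 − 24 = 5^{m+2} + 6.
Hence x_n = 5^{n+1} + 6 for every n ≥ 0, by induction.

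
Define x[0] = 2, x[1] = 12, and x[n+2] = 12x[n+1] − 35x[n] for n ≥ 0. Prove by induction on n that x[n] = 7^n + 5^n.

Base cases: x[0] = 2 and 7^0 + 5^0 = 2; x[1] = 12 and 7^1 + 5^1 = 12.
Assume x[j] = 7^j + 5^j for all 0 ≤ j ≤ r, where r ≥ 1.
Then x[r+1] = 12x[r] − 35x[r−1] = 12·(7^r + 5^r) − 35·(7^{r−1} + 5^{r−1}) = (12·7 − 35)7^{r−1} + (12·5 − 35)5^{r−1} = 49·7^{r−1} + 25·5^{r−1} = 7^{r+1} + 5^{r+1}.
This completes the inductive step, so x[n] = 7^n + 5^n for all n ≥ 0.

x[n] = 7^n + 5^n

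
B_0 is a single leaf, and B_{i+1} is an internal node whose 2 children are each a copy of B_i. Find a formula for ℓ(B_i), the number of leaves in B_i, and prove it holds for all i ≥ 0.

Claim: ℓ(B_i) = 2^i.

Base case: ℓ(B_0) = 1, and 2^0 = 1.
Assume ℓ(B_m) = 2^m.
Then ℓ(B_{m+1}) = 2·ℓ(B_m) = 2·2^m = 2^{m+1}.
Hence ℓ(B_i) = 2^i for every i ≥ 0, by induction.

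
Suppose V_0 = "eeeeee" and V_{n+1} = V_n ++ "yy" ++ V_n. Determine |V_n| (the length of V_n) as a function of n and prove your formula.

Claim: |V_n| = 2^{n+3} − 2.

Base case: |V_0| = 6, and 2^{0+3} − 2 = 6.
Assume |V_r| = 2^{r+3} − 2.
Then |V_{r+1}| = |V_r| + 2 + |V_r| = 2|V_r| + 2 = 2(2^{r+3} − 2) + 2 = 2^{r+1+3} − 4 + 2 = 2^{r+1+3} − 2.
This completes the inductive step, so |V_n| = 2^{n+3} − 2 for all n ≥ 0.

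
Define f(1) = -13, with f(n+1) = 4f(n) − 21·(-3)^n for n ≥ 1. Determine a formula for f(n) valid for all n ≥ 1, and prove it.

Claim: f(n) = -4^n + 3·(-3)^n.

Base case: f(1) = -13, and -4^1 + 3·(-3)^1 = -4 − 9 = -13.
Assume f(r) = -4^r + 3·(-3)^r for some r ≥ 1.
Then f(r+1) = 4f(r) − 21·(-3)^r = 4·(-4^r + 3·(-3)^r) − 21·(-3)^r = -4^{r+1} + 12·(-3)^r − 21·(-3)^r = -4^{r+1} − 9·(-3)^r = -4^{r+1} + 3·(-3)^{r+1}.
By induction, f(n) = -4^n + 3·(-3)^n for all n ≥ 1.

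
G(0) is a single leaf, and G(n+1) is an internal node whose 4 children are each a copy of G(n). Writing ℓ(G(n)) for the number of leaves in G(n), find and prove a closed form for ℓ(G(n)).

Claim: ℓ(G(n)) = 4^n.

Base case: ℓ(G(0)) = 1, and 4^0 = 1.
Assume ℓ(G(m)) = 4^m.
Then ℓ(G(m+1)) = 4·ℓ(G(m)) = 4·4^m = 4^{m+1}.
Hence ℓ(G(n)) = 4^n for every n ≥ 0, by induction.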